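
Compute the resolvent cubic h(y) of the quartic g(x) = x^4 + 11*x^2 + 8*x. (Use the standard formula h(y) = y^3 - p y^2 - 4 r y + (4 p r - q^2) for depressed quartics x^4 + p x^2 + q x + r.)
h(y) = y^3 - 11*y^2 - 64

Identify coefficients: p = 11, q = 8, r = 0.
Plug into h(y) = y^3 - p y^2 - 4 r y + (4 p r - q^2):
  h(y) = y^3 - (11) y^2 - 4*(0) y + (4*(11)*(0) - (8)^2)
       = y^3 + (-11) y^2 + (0) y + (-64).
Simplifying: h(y) = y^3 - 11*y^2 - 64.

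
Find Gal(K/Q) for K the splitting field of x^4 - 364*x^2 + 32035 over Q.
Gal(K/Q) = V_4 (Klein four-group, Z/2Z × Z/2Z)

f factors as (x^2 - 215)(x^2 - 149), so the splitting field is K = Q(sqrt(215), sqrt(149)). The elements 215, 149, 32035 are all non-squares in Q, so sqrt(215) and sqrt(149) generate independent quadratic extensions. Thus [K:Q] = 4 and Gal(K/Q) is generated by the two order-2 automorphisms sqrt(215) ↦ -sqrt(215) and sqrt(149) ↦ -sqrt(149), giving V_4.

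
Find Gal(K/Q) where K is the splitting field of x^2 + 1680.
Gal(K/Q) = Z/2Z (cyclic of order 2)

x^2 + 1680 is irreducible over Q since -1680 is not a rational square. The splitting field Q(sqrt(-1680)) has degree 2 over Q, and its unique nontrivial automorphism is sqrt(-1680) ↦ -sqrt(-1680). Hence Gal(Q(sqrt(-1680))/Q) = Z/2Z.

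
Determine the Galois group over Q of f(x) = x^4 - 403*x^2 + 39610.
Gal(K/Q) = V_4 (Klein four-group, Z/2Z × Z/2Z)

f factors as (x^2 - 170)(x^2 - 233), so the splitting field is K = Q(sqrt(170), sqrt(233)). The elements 170, 233, 39610 are all non-squares in Q, so sqrt(170) and sqrt(233) generate independent quadratic extensions. Thus [K:Q] = 4 and Gal(K/Q) is generated by the two order-2 automorphisms sqrt(170) ↦ -sqrt(170) and sqrt(233) ↦ -sqrt(233), giving V_4.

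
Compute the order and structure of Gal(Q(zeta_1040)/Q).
|Gal(Q(zeta_1040)/Q)| = phi(1040) = 384; group ≅ (Z/1040Z)^* ≅ Z/2Z × Z/4Z × Z/4Z × Z/12Z

The n-th cyclotomic polynomial Φ_1040(x) is the minimal polynomial of zeta_1040 over Q and has degree phi(1040) = 384. So Q(zeta_1040) is a degree-384 Galois extension with Galois group (Z/1040Z)^*. By CRT, (Z/1040Z)^* ≅ (Z/16Z)^* × (Z/5Z)^* × (Z/13Z)^*. Each prime-power unit group is (Z/16Z)^* ≅ Z/2Z × Z/4Z; (Z/5Z)^* ≅ Z/4Z; (Z/13Z)^* ≅ Z/12Z. Hence Gal(Q(zeta_1040)/Q) ≅ Z/2Z × Z/4Z × Z/4Z × Z/12Z.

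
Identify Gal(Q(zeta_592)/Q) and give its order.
|Gal(Q(zeta_592)/Q)| = phi(592) = 288; group ≅ (Z/592Z)^* ≅ Z/2Z × Z/4Z × Z/36Z

The n-th cyclotomic polynomial Φ_592(x) is the minimal polynomial of zeta_592 over Q and has degree phi(592) = 288. So Q(zeta_592) is a degree-288 Galois extension with Galois group (Z/592Z)^*. By CRT, (Z/592Z)^* ≅ (Z/16Z)^* × (Z/37Z)^*. Each prime-power unit group is (Z/16Z)^* ≅ Z/2Z × Z/4Z; (Z/37Z)^* ≅ Z/36Z. Hence Gal(Q(zeta_592)/Q) ≅ Z/2Z × Z/4Z × Z/36Z.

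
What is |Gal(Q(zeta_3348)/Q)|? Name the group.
|Gal(Q(zeta_3348)/Q)| = phi(3348) = 1080; group ≅ (Z/3348Z)^* ≅ Z/2Z × Z/18Z × Z/30Z

The n-th cyclotomic polynomial Φ_3348(x) is the minimal polynomial of zeta_3348 over Q and has degree phi(3348) = 1080. So Q(zeta_3348) is a degree-1080 Galois extension with Galois group (Z/3348Z)^*. By CRT, (Z/3348Z)^* ≅ (Z/4Z)^* × (Z/27Z)^* × (Z/31Z)^*. Each prime-power unit group is (Z/4Z)^* ≅ Z/2Z; (Z/27Z)^* ≅ Z/18Z; (Z/31Z)^* ≅ Z/30Z. Hence Gal(Q(zeta_3348)/Q) ≅ Z/2Z × Z/18Z × Z/30Z.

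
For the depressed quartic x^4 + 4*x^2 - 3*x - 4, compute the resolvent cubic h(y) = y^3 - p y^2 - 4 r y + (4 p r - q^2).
h(y) = y^3 - 4*y^2 + 16*y - 73

Identify coefficients: p = 4, q = -3, r = -4.
Plug into h(y) = y^3 - p y^2 - 4 r y + (4 p r - q^2):
  h(y) = y^3 - (4) y^2 - 4*(-4) y + (4*(4)*(-4) - (-3)^2)
       = y^3 + (-4) y^2 + (16) y + (-73).
Simplifying: h(y) = y^3 - 4*y^2 + 16*y - 73.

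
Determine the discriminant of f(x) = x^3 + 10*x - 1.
Δ = -4027

For a depressed cubic x^3 + p x + q the discriminant is Δ = -4 p^3 - 27 q^2 = -4*(10)^3 - 27*(-1)^2 = -4000 - 27 = -4027.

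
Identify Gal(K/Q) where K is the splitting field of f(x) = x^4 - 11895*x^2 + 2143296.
Gal(K/Q) = Z/2Z (cyclic of order 2)

f factors as (x^2 - 11712)(x^2 - 183), so the splitting field is K = Q(sqrt(11712), sqrt(183)). The squarefree part of 11712 is 183 and the squarefree part of 183 is also 183, so sqrt(11712) and sqrt(183) are both rational multiples of sqrt(183). Hence Q(sqrt(11712)) = Q(sqrt(183)) = Q(sqrt(183)), and the splitting field collapses to a single degree-2 extension with Galois group Z/2Z.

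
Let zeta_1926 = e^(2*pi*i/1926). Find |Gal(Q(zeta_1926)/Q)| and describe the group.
|Gal(Q(zeta_1926)/Q)| = phi(1926) = 636; group ≅ (Z/1926Z)^* ≅ Z/6Z × Z/106Z

The n-th cyclotomic polynomial Φ_1926(x) is the minimal polynomial of zeta_1926 over Q and has degree phi(1926) = 636. So Q(zeta_1926) is a degree-636 Galois extension with Galois group (Z/1926Z)^*. By CRT, (Z/1926Z)^* ≅ (Z/2Z)^* × (Z/9Z)^* × (Z/107Z)^*. Each prime-power unit group is (Z/2Z)^* ≅ trivial group (order 1); (Z/9Z)^* ≅ Z/6Z; (Z/107Z)^* ≅ Z/106Z. Hence Gal(Q(zeta_1926)/Q) ≅ Z/6Z × Z/106Z.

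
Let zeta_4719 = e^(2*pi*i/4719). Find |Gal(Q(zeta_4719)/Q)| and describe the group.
|Gal(Q(zeta_4719)/Q)| = phi(4719) = 2640; group ≅ (Z/4719Z)^* ≅ Z/2Z × Z/12Z × Z/110Z

The n-th cyclotomic polynomial Φ_4719(x) is the minimal polynomial of zeta_4719 over Q and has degree phi(4719) = 2640. So Q(zeta_4719) is a degree-2640 Galois extension with Galois group (Z/4719Z)^*. By CRT, (Z/4719Z)^* ≅ (Z/3Z)^* × (Z/121Z)^* × (Z/13Z)^*. Each prime-power unit group is (Z/3Z)^* ≅ Z/2Z; (Z/121Z)^* ≅ Z/110Z; (Z/13Z)^* ≅ Z/12Z. Hence Gal(Q(zeta_4719)/Q) ≅ Z/2Z × Z/12Z × Z/110Z.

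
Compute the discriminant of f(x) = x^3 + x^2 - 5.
Δ = -655

For x^3 + a x^2 + b x + c the discriminant is Δ = 18 a b c - 4 a^3 c + a^2 b^2 - 4 b^3 - 27 c^2.
Plug a = 1, b = 0, c = -5:
  18*(1)*(0)*(-5) - 4*(1)^3*(-5) + (1)^2*(0)^2 - 4*(0)^3 - 27*(-5)^2
  = 0 + (20) + 0 + (0) + (-675)
  = -655.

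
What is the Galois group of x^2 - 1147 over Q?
Gal(K/Q) = Z/2Z (cyclic of order 2)

x^2 - 1147 is irreducible over Q since 1147 is not a rational square. The splitting field Q(sqrt(1147)) has degree 2 over Q, and its unique nontrivial automorphism is sqrt(1147) ↦ -sqrt(1147). Hence Gal(Q(sqrt(1147))/Q) = Z/2Z.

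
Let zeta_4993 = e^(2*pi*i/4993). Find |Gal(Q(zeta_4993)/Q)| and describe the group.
|Gal(Q(zeta_4993)/Q)| = phi(4993) = 4992; group ≅ (Z/4993Z)^* ≅ Z/4992Z

The n-th cyclotomic polynomial Φ_4993(x) is the minimal polynomial of zeta_4993 over Q and has degree phi(4993) = 4992. So Q(zeta_4993) is a degree-4992 Galois extension with Galois group (Z/4993Z)^*. (Z/4993Z)^* is cyclic since 4993 is an odd prime power (or 4). Hence Gal(Q(zeta_4993)/Q) ≅ Z/4992Z.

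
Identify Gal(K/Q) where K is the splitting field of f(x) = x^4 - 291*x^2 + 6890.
Gal(K/Q) = V_4 (Klein four-group, Z/2Z × Z/2Z)

f factors as (x^2 - 26)(x^2 - 265), so the splitting field is K = Q(sqrt(26), sqrt(265)). The elements 26, 265, 6890 are all non-squares in Q, so sqrt(26) and sqrt(265) generate independent quadratic extensions. Thus [K:Q] = 4 and Gal(K/Q) is generated by the two order-2 automorphisms sqrt(26) ↦ -sqrt(26) and sqrt(265) ↦ -sqrt(265), giving V_4.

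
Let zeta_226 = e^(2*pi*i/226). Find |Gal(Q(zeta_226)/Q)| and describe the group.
|Gal(Q(zeta_226)/Q)| = phi(226) = 112; group ≅ (Z/226Z)^* ≅ Z/112Z

The n-th cyclotomic polynomial Φ_226(x) is the minimal polynomial of zeta_226 over Q and has degree phi(226) = 112. So Q(zeta_226) is a degree-112 Galois extension with Galois group (Z/226Z)^*. By CRT, (Z/226Z)^* ≅ (Z/2Z)^* × (Z/113Z)^*. Each prime-power unit group is (Z/2Z)^* ≅ trivial group (order 1); (Z/113Z)^* ≅ Z/112Z. Hence Gal(Q(zeta_226)/Q) ≅ Z/112Z.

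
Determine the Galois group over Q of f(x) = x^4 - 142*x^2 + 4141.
Gal(K/Q) = V_4 (Klein four-group, Z/2Z × Z/2Z)

f factors as (x^2 - 101)(x^2 - 41), so the splitting field is K = Q(sqrt(101), sqrt(41)). The elements 101, 41, 4141 are all non-squares in Q, so sqrt(101) and sqrt(41) generate independent quadratic extensions. Thus [K:Q] = 4 and Gal(K/Q) is generated by the two order-2 automorphisms sqrt(101) ↦ -sqrt(101) and sqrt(41) ↦ -sqrt(41), giving V_4.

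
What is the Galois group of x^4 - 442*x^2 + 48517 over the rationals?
Gal(K/Q) = V_4 (Klein four-group, Z/2Z × Z/2Z)

f factors as (x^2 - 203)(x^2 - 239), so the splitting field is K = Q(sqrt(203), sqrt(239)). The elements 203, 239, 48517 are all non-squares in Q, so sqrt(203) and sqrt(239) generate independent quadratic extensions. Thus [K:Q] = 4 and Gal(K/Q) is generated by the two order-2 automorphisms sqrt(203) ↦ -sqrt(203) and sqrt(239) ↦ -sqrt(239), giving V_4.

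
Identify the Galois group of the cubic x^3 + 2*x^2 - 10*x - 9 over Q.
Gal(K/Q) = S_3 (symmetric group of order 6)

Compute the discriminant of x^3 + (2)*x^2 + (-10)*x + (-9): Δ = 5741. Since Δ is not a rational square, the Galois group is not contained in A_3; it must be the full S_3 (irreducibility of the cubic rules out anything smaller).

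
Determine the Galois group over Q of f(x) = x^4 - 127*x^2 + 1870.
Gal(K/Q) = V_4 (Klein four-group, Z/2Z × Z/2Z)

f factors as (x^2 - 17)(x^2 - 110), so the splitting field is K = Q(sqrt(17), sqrt(110)). The elements 17, 110, 1870 are all non-squares in Q, so sqrt(17) and sqrt(110) generate independent quadratic extensions. Thus [K:Q] = 4 and Gal(K/Q) is generated by the two order-2 automorphisms sqrt(17) ↦ -sqrt(17) and sqrt(110) ↦ -sqrt(110), giving V_4.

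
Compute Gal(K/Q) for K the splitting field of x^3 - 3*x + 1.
Gal(K/Q) = A_3 (cyclic of order 3)

Compute the discriminant of x^3 + (0)*x^2 + (-3)*x + (1): Δ = 81. Since Δ is a perfect square (Δ = 9^2), the Galois group is contained in A_3. Irreducibility forces the group to be transitive on three roots, so Gal = A_3.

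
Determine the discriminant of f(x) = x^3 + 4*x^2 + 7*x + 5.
Δ = -23

For x^3 + a x^2 + b x + c the discriminant is Δ = 18 a b c - 4 a^3 c + a^2 b^2 - 4 b^3 - 27 c^2.
Plug a = 4, b = 7, c = 5:
  18*(4)*(7)*(5) - 4*(4)^3*(5) + (4)^2*(7)^2 - 4*(7)^3 - 27*(5)^2
  = 2520 + (-1280) + 784 + (-1372) + (-675)
  = -23.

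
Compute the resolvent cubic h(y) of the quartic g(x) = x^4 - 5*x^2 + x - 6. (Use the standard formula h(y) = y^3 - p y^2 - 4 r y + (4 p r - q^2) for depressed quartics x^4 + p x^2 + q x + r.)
h(y) = y^3 + 5*y^2 + 24*y + 119

Identify coefficients: p = -5, q = 1, r = -6.
Plug into h(y) = y^3 - p y^2 - 4 r y + (4 p r - q^2):
  h(y) = y^3 - (-5) y^2 - 4*(-6) y + (4*(-5)*(-6) - (1)^2)
       = y^3 + (5) y^2 + (24) y + (119).
Simplifying: h(y) = y^3 + 5*y^2 + 24*y + 119.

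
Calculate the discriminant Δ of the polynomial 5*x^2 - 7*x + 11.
Δ = -171

For a quadratic a x^2 + b x + c the discriminant is Δ = b^2 - 4ac = (-7)^2 - 4*(5)*(11) = 49 - (220) = -171.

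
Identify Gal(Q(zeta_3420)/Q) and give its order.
|Gal(Q(zeta_3420)/Q)| = phi(3420) = 864; group ≅ (Z/3420Z)^* ≅ Z/2Z × Z/4Z × Z/6Z × Z/18Z

The n-th cyclotomic polynomial Φ_3420(x) is the minimal polynomial of zeta_3420 over Q and has degree phi(3420) = 864. So Q(zeta_3420) is a degree-864 Galois extension with Galois group (Z/3420Z)^*. By CRT, (Z/3420Z)^* ≅ (Z/4Z)^* × (Z/9Z)^* × (Z/5Z)^* × (Z/19Z)^*. Each prime-power unit group is (Z/4Z)^* ≅ Z/2Z; (Z/9Z)^* ≅ Z/6Z; (Z/5Z)^* ≅ Z/4Z; (Z/19Z)^* ≅ Z/18Z. Hence Gal(Q(zeta_3420)/Q) ≅ Z/2Z × Z/4Z × Z/6Z × Z/18Z.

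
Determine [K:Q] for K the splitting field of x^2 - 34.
[K:Q] = 2

The polynomial x^2 - 34 is irreducible over Q since 34 is not a perfect square. Its splitting field is Q(sqrt(34)), which has degree 2 over Q.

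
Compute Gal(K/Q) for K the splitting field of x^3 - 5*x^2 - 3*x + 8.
Gal(K/Q) = S_3 (symmetric group of order 6)

Compute the discriminant of x^3 + (-5)*x^2 + (-3)*x + (8): Δ = 4765. Since Δ is not a rational square, the Galois group is not contained in A_3; it must be the full S_3 (irreducibility of the cubic rules out anything smaller).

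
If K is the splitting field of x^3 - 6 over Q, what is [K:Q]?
[K:Q] = 6

x^3 - 6 has one real root r = 6^(1/3) and two complex roots r*zeta_3, r*zeta_3^2 where zeta_3 = e^(2*pi*i/3). The splitting field is Q(r, zeta_3). [Q(r):Q] = 3 and [Q(zeta_3):Q] = 2 with gcd = 1, so [Q(r, zeta_3):Q] = 3 * 2 = 6.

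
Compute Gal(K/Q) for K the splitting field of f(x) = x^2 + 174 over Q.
Gal(K/Q) = Z/2Z (cyclic of order 2)

x^2 + 174 is irreducible over Q since -174 is not a rational square. The splitting field Q(sqrt(-174)) has degree 2 over Q, and its unique nontrivial automorphism is sqrt(-174) ↦ -sqrt(-174). Hence Gal(Q(sqrt(-174))/Q) = Z/2Z.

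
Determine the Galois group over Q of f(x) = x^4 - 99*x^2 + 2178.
Gal(K/Q) = V_4 (Klein four-group, Z/2Z × Z/2Z)

f factors as (x^2 - 66)(x^2 - 33), so the splitting field is K = Q(sqrt(66), sqrt(33)). The elements 66, 33, 2178 are all non-squares in Q, so sqrt(66) and sqrt(33) generate independent quadratic extensions. Thus [K:Q] = 4 and Gal(K/Q) is generated by the two order-2 automorphisms sqrt(66) ↦ -sqrt(66) and sqrt(33) ↦ -sqrt(33), giving V_4.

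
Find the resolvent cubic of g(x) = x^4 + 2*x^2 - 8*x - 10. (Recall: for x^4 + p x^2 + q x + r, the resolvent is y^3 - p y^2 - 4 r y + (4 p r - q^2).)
h(y) = y^3 - 2*y^2 + 40*y - 144

Identify coefficients: p = 2, q = -8, r = -10.
Plug into h(y) = y^3 - p y^2 - 4 r y + (4 p r - q^2):
  h(y) = y^3 - (2) y^2 - 4*(-10) y + (4*(2)*(-10) - (-8)^2)
       = y^3 + (-2) y^2 + (40) y + (-144).
Simplifying: h(y) = y^3 - 2*y^2 + 40*y - 144.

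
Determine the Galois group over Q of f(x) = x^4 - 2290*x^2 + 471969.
Gal(K/Q) = Z/2Z (cyclic of order 2)

f factors as (x^2 - 229)(x^2 - 2061), so the splitting field is K = Q(sqrt(229), sqrt(2061)). The squarefree part of 229 is 229 and the squarefree part of 2061 is also 229, so sqrt(229) and sqrt(2061) are both rational multiples of sqrt(229). Hence Q(sqrt(229)) = Q(sqrt(2061)) = Q(sqrt(229)), and the splitting field collapses to a single degree-2 extension with Galois group Z/2Z.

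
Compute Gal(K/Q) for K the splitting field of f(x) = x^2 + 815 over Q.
Gal(K/Q) = Z/2Z (cyclic of order 2)

x^2 + 815 is irreducible over Q since -815 is not a rational square. The splitting field Q(sqrt(-815)) has degree 2 over Q, and its unique nontrivial automorphism is sqrt(-815) ↦ -sqrt(-815). Hence Gal(Q(sqrt(-815))/Q) = Z/2Z.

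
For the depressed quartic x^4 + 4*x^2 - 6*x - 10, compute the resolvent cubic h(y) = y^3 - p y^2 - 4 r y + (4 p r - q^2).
h(y) = y^3 - 4*y^2 + 40*y - 196

Identify coefficients: p = 4, q = -6, r = -10.
Plug into h(y) = y^3 - p y^2 - 4 r y + (4 p r - q^2):
  h(y) = y^3 - (4) y^2 - 4*(-10) y + (4*(4)*(-10) - (-6)^2)
       = y^3 + (-4) y^2 + (40) y + (-196).
Simplifying: h(y) = y^3 - 4*y^2 + 40*y - 196.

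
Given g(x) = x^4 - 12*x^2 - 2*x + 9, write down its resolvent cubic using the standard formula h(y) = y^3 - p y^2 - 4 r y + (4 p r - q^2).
h(y) = y^3 + 12*y^2 - 36*y - 436

Identify coefficients: p = -12, q = -2, r = 9.
Plug into h(y) = y^3 - p y^2 - 4 r y + (4 p r - q^2):
  h(y) = y^3 - (-12) y^2 - 4*(9) y + (4*(-12)*(9) - (-2)^2)
       = y^3 + (12) y^2 + (-36) y + (-436).
Simplifying: h(y) = y^3 + 12*y^2 - 36*y - 436.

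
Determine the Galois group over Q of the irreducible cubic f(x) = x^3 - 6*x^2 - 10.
Gal(K/Q) = S_3 (symmetric group of order 6)

Compute the discriminant of x^3 + (-6)*x^2 + (0)*x + (-10): Δ = -11340. Since Δ is not a rational square, the Galois group is not contained in A_3; it must be the full S_3 (irreducibility of the cubic rules out anything smaller).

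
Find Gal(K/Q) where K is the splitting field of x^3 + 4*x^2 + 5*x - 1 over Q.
Gal(K/Q) = S_3 (symmetric group of order 6)

Compute the discriminant of x^3 + (4)*x^2 + (5)*x + (-1): Δ = -231. Since Δ is not a rational square, the Galois group is not contained in A_3; it must be the full S_3 (irreducibility of the cubic rules out anything smaller).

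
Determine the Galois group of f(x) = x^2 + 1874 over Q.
Gal(K/Q) = Z/2Z (cyclic of order 2)

x^2 + 1874 is irreducible over Q since -1874 is not a rational square. The splitting field Q(sqrt(-1874)) has degree 2 over Q, and its unique nontrivial automorphism is sqrt(-1874) ↦ -sqrt(-1874). Hence Gal(Q(sqrt(-1874))/Q) = Z/2Z.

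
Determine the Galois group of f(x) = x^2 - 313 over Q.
Gal(K/Q) = Z/2Z (cyclic of order 2)

x^2 - 313 is irreducible over Q since 313 is not a rational square. The splitting field Q(sqrt(313)) has degree 2 over Q, and its unique nontrivial automorphism is sqrt(313) ↦ -sqrt(313). Hence Gal(Q(sqrt(313))/Q) = Z/2Z.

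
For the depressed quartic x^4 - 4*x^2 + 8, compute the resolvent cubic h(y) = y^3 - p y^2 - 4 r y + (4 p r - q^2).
h(y) = y^3 + 4*y^2 - 32*y - 128

Identify coefficients: p = -4, q = 0, r = 8.
Plug into h(y) = y^3 - p y^2 - 4 r y + (4 p r - q^2):
  h(y) = y^3 - (-4) y^2 - 4*(8) y + (4*(-4)*(8) - (0)^2)
       = y^3 + (4) y^2 + (-32) y + (-128).
Simplifying: h(y) = y^3 + 4*y^2 - 32*y - 128.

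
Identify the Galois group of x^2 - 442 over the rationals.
Gal(K/Q) = Z/2Z (cyclic of order 2)

x^2 - 442 is irreducible over Q since 442 is not a rational square. The splitting field Q(sqrt(442)) has degree 2 over Q, and its unique nontrivial automorphism is sqrt(442) ↦ -sqrt(442). Hence Gal(Q(sqrt(442))/Q) = Z/2Z.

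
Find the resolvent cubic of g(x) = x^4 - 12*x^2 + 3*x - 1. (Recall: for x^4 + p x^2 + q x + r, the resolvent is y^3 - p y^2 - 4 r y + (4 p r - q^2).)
h(y) = y^3 + 12*y^2 + 4*y + 39

Identify coefficients: p = -12, q = 3, r = -1.
Plug into h(y) = y^3 - p y^2 - 4 r y + (4 p r - q^2):
  h(y) = y^3 - (-12) y^2 - 4*(-1) y + (4*(-12)*(-1) - (3)^2)
       = y^3 + (12) y^2 + (4) y + (39).
Simplifying: h(y) = y^3 + 12*y^2 + 4*y + 39.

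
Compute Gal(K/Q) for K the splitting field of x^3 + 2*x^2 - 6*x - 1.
Gal(K/Q) = S_3 (symmetric group of order 6)

Compute the discriminant of x^3 + (2)*x^2 + (-6)*x + (-1): Δ = 1229. Since Δ is not a rational square, the Galois group is not contained in A_3; it must be the full S_3 (irreducibility of the cubic rules out anything smaller).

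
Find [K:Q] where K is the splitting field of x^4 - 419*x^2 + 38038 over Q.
[K:Q] = 4

f factors as (x^2 - 286)(x^2 - 133); the splitting field is K = Q(sqrt(286), sqrt(133)). Since 286, 133, and 38038 are all non-squares in Q, the three subfields Q(sqrt(286)), Q(sqrt(133)), Q(sqrt(38038)) are distinct degree-2 extensions, so [K:Q] = 4 (Klein four Galois group).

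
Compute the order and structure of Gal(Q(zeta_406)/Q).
|Gal(Q(zeta_406)/Q)| = phi(406) = 168; group ≅ (Z/406Z)^* ≅ Z/6Z × Z/28Z

The n-th cyclotomic polynomial Φ_406(x) is the minimal polynomial of zeta_406 over Q and has degree phi(406) = 168. So Q(zeta_406) is a degree-168 Galois extension with Galois group (Z/406Z)^*. By CRT, (Z/406Z)^* ≅ (Z/2Z)^* × (Z/7Z)^* × (Z/29Z)^*. Each prime-power unit group is (Z/2Z)^* ≅ trivial group (order 1); (Z/7Z)^* ≅ Z/6Z; (Z/29Z)^* ≅ Z/28Z. Hence Gal(Q(zeta_406)/Q) ≅ Z/6Z × Z/28Z.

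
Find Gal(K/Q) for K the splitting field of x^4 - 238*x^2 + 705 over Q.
Gal(K/Q) = V_4 (Klein four-group, Z/2Z × Z/2Z)

f factors as (x^2 - 3)(x^2 - 235), so the splitting field is K = Q(sqrt(3), sqrt(235)). The elements 3, 235, 705 are all non-squares in Q, so sqrt(3) and sqrt(235) generate independent quadratic extensions. Thus [K:Q] = 4 and Gal(K/Q) is generated by the two order-2 automorphisms sqrt(3) ↦ -sqrt(3) and sqrt(235) ↦ -sqrt(235), giving V_4.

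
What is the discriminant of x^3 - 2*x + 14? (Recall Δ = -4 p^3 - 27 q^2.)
Δ = -5260

For a depressed cubic x^3 + p x + q the discriminant is Δ = -4 p^3 - 27 q^2 = -4*(-2)^3 - 27*(14)^2 = 32 - 5292 = -5260.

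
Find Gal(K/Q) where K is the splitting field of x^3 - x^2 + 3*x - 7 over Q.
Gal(K/Q) = S_3 (symmetric group of order 6)

Compute the discriminant of x^3 + (-1)*x^2 + (3)*x + (-7): Δ = -1072. Since Δ is not a rational square, the Galois group is not contained in A_3; it must be the full S_3 (irreducibility of the cubic rules out anything smaller).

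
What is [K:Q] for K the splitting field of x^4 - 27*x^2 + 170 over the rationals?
[K:Q] = 4

f factors as (x^2 - 17)(x^2 - 10); the splitting field is K = Q(sqrt(17), sqrt(10)). Since 17, 10, and 170 are all non-squares in Q, the three subfields Q(sqrt(17)), Q(sqrt(10)), Q(sqrt(170)) are distinct degree-2 extensions, so [K:Q] = 4 (Klein four Galois group).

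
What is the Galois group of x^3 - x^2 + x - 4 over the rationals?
Gal(K/Q) = S_3 (symmetric group of order 6)

Compute the discriminant of x^3 + (-1)*x^2 + (1)*x + (-4): Δ = -379. Since Δ is not a rational square, the Galois group is not contained in A_3; it must be the full S_3 (irreducibility of the cubic rules out anything smaller).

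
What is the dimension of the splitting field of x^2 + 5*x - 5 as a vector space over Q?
[K:Q] = 2

The discriminant of x^2 + (5)*x + (-5) is b^2 - 4c = 25 - (-20) = 45. Since 45 is not a perfect square in Q, the polynomial is irreducible over Q. Its two roots generate a degree-2 extension, so [K:Q] = 2.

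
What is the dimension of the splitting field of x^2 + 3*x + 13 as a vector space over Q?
[K:Q] = 2

The discriminant of x^2 + (3)*x + (13) is b^2 - 4c = 9 - (52) = -43. Since -43 is not a perfect square in Q, the polynomial is irreducible over Q. Its two roots generate a degree-2 extension, so [K:Q] = 2.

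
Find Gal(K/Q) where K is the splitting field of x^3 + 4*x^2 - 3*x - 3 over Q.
Gal(K/Q) = S_3 (symmetric group of order 6)

Compute the discriminant of x^3 + (4)*x^2 + (-3)*x + (-3): Δ = 1425. Since Δ is not a rational square, the Galois group is not contained in A_3; it must be the full S_3 (irreducibility of the cubic rules out anything smaller).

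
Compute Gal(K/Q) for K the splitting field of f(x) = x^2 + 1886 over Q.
Gal(K/Q) = Z/2Z (cyclic of order 2)

x^2 + 1886 is irreducible over Q since -1886 is not a rational square. The splitting field Q(sqrt(-1886)) has degree 2 over Q, and its unique nontrivial automorphism is sqrt(-1886) ↦ -sqrt(-1886). Hence Gal(Q(sqrt(-1886))/Q) = Z/2Z.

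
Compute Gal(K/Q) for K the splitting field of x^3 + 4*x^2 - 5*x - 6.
Gal(K/Q) = S_3 (symmetric group of order 6)

Compute the discriminant of x^3 + (4)*x^2 + (-5)*x + (-6): Δ = 3624. Since Δ is not a rational square, the Galois group is not contained in A_3; it must be the full S_3 (irreducibility of the cubic rules out anything smaller).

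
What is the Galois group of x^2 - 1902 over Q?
Gal(K/Q) = Z/2Z (cyclic of order 2)

x^2 - 1902 is irreducible over Q since 1902 is not a rational square. The splitting field Q(sqrt(1902)) has degree 2 over Q, and its unique nontrivial automorphism is sqrt(1902) ↦ -sqrt(1902). Hence Gal(Q(sqrt(1902))/Q) = Z/2Z.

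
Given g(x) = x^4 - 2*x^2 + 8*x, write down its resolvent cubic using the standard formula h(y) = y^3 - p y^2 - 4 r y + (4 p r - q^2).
h(y) = y^3 + 2*y^2 - 64

Identify coefficients: p = -2, q = 8, r = 0.
Plug into h(y) = y^3 - p y^2 - 4 r y + (4 p r - q^2):
  h(y) = y^3 - (-2) y^2 - 4*(0) y + (4*(-2)*(0) - (8)^2)
       = y^3 + (2) y^2 + (0) y + (-64).
Simplifying: h(y) = y^3 + 2*y^2 - 64.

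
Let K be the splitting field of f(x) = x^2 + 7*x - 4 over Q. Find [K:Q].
[K:Q] = 2

The discriminant of x^2 + (7)*x + (-4) is b^2 - 4c = 49 - (-16) = 65. Since 65 is not a perfect square in Q, the polynomial is irreducible over Q. Its two roots generate a degree-2 extension, so [K:Q] = 2.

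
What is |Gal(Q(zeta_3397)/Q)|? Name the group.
|Gal(Q(zeta_3397)/Q)| = phi(3397) = 3276; group ≅ (Z/3397Z)^* ≅ Z/42Z × Z/78Z

The n-th cyclotomic polynomial Φ_3397(x) is the minimal polynomial of zeta_3397 over Q and has degree phi(3397) = 3276. So Q(zeta_3397) is a degree-3276 Galois extension with Galois group (Z/3397Z)^*. By CRT, (Z/3397Z)^* ≅ (Z/43Z)^* × (Z/79Z)^*. Each prime-power unit group is (Z/43Z)^* ≅ Z/42Z; (Z/79Z)^* ≅ Z/78Z. Hence Gal(Q(zeta_3397)/Q) ≅ Z/42Z × Z/78Z.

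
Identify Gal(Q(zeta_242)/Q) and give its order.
|Gal(Q(zeta_242)/Q)| = phi(242) = 110; group ≅ (Z/242Z)^* ≅ Z/110Z

The n-th cyclotomic polynomial Φ_242(x) is the minimal polynomial of zeta_242 over Q and has degree phi(242) = 110. So Q(zeta_242) is a degree-110 Galois extension with Galois group (Z/242Z)^*. By CRT, (Z/242Z)^* ≅ (Z/2Z)^* × (Z/121Z)^*. Each prime-power unit group is (Z/2Z)^* ≅ trivial group (order 1); (Z/121Z)^* ≅ Z/110Z. Hence Gal(Q(zeta_242)/Q) ≅ Z/110Z.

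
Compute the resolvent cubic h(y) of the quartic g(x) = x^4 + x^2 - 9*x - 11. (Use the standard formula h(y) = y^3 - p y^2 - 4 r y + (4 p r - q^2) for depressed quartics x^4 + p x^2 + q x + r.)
h(y) = y^3 - y^2 + 44*y - 125

Identify coefficients: p = 1, q = -9, r = -11.
Plug into h(y) = y^3 - p y^2 - 4 r y + (4 p r - q^2):
  h(y) = y^3 - (1) y^2 - 4*(-11) y + (4*(1)*(-11) - (-9)^2)
       = y^3 + (-1) y^2 + (44) y + (-125).
Simplifying: h(y) = y^3 - y^2 + 44*y - 125.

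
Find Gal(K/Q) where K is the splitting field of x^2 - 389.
Gal(K/Q) = Z/2Z (cyclic of order 2)

x^2 - 389 is irreducible over Q since 389 is not a rational square. The splitting field Q(sqrt(389)) has degree 2 over Q, and its unique nontrivial automorphism is sqrt(389) ↦ -sqrt(389). Hence Gal(Q(sqrt(389))/Q) = Z/2Z.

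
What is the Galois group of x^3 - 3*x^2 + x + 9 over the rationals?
Gal(K/Q) = S_3 (symmetric group of order 6)

Compute the discriminant of x^3 + (-3)*x^2 + (1)*x + (9): Δ = -1696. Since Δ is not a rational square, the Galois group is not contained in A_3; it must be the full S_3 (irreducibility of the cubic rules out anything smaller).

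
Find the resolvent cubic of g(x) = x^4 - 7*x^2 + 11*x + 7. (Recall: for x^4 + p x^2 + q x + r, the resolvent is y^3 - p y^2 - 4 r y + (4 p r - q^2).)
h(y) = y^3 + 7*y^2 - 28*y - 317

Identify coefficients: p = -7, q = 11, r = 7.
Plug into h(y) = y^3 - p y^2 - 4 r y + (4 p r - q^2):
  h(y) = y^3 - (-7) y^2 - 4*(7) y + (4*(-7)*(7) - (11)^2)
       = y^3 + (7) y^2 + (-28) y + (-317).
Simplifying: h(y) = y^3 + 7*y^2 - 28*y - 317.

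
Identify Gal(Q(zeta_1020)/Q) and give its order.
|Gal(Q(zeta_1020)/Q)| = phi(1020) = 256; group ≅ (Z/1020Z)^* ≅ Z/2Z × Z/2Z × Z/4Z × Z/16Z

The n-th cyclotomic polynomial Φ_1020(x) is the minimal polynomial of zeta_1020 over Q and has degree phi(1020) = 256. So Q(zeta_1020) is a degree-256 Galois extension with Galois group (Z/1020Z)^*. By CRT, (Z/1020Z)^* ≅ (Z/4Z)^* × (Z/3Z)^* × (Z/5Z)^* × (Z/17Z)^*. Each prime-power unit group is (Z/4Z)^* ≅ Z/2Z; (Z/3Z)^* ≅ Z/2Z; (Z/5Z)^* ≅ Z/4Z; (Z/17Z)^* ≅ Z/16Z. Hence Gal(Q(zeta_1020)/Q) ≅ Z/2Z × Z/2Z × Z/4Z × Z/16Z.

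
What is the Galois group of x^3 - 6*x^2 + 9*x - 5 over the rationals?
Gal(K/Q) = S_3 (symmetric group of order 6)

Compute the discriminant of x^3 + (-6)*x^2 + (9)*x + (-5): Δ = -135. Since Δ is not a rational square, the Galois group is not contained in A_3; it must be the full S_3 (irreducibility of the cubic rules out anything smaller).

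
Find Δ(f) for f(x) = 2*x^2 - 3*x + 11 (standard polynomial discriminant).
Δ = -79

For a quadratic a x^2 + b x + c the discriminant is Δ = b^2 - 4ac = (-3)^2 - 4*(2)*(11) = 9 - (88) = -79.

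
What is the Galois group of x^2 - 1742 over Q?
Gal(K/Q) = Z/2Z (cyclic of order 2)

x^2 - 1742 is irreducible over Q since 1742 is not a rational square. The splitting field Q(sqrt(1742)) has degree 2 over Q, and its unique nontrivial automorphism is sqrt(1742) ↦ -sqrt(1742). Hence Gal(Q(sqrt(1742))/Q) = Z/2Z.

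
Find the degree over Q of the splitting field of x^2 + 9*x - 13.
[K:Q] = 2

The discriminant of x^2 + (9)*x + (-13) is b^2 - 4c = 81 - (-52) = 133. Since 133 is not a perfect square in Q, the polynomial is irreducible over Q. Its two roots generate a degree-2 extension, so [K:Q] = 2.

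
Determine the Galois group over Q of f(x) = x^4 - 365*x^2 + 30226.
Gal(K/Q) = V_4 (Klein four-group, Z/2Z × Z/2Z)

f factors as (x^2 - 238)(x^2 - 127), so the splitting field is K = Q(sqrt(238), sqrt(127)). The elements 238, 127, 30226 are all non-squares in Q, so sqrt(238) and sqrt(127) generate independent quadratic extensions. Thus [K:Q] = 4 and Gal(K/Q) is generated by the two order-2 automorphisms sqrt(238) ↦ -sqrt(238) and sqrt(127) ↦ -sqrt(127), giving V_4.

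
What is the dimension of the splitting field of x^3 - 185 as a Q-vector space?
[K:Q] = 6

x^3 - 185 has one real root r = 185^(1/3) and two complex roots r*zeta_3, r*zeta_3^2 where zeta_3 = e^(2*pi*i/3). The splitting field is Q(r, zeta_3). [Q(r):Q] = 3 and [Q(zeta_3):Q] = 2 with gcd = 1, so [Q(r, zeta_3):Q] = 3 * 2 = 6.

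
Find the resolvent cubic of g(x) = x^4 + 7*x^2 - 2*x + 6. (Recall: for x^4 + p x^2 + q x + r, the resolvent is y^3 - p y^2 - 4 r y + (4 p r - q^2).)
h(y) = y^3 - 7*y^2 - 24*y + 164

Identify coefficients: p = 7, q = -2, r = 6.
Plug into h(y) = y^3 - p y^2 - 4 r y + (4 p r - q^2):
  h(y) = y^3 - (7) y^2 - 4*(6) y + (4*(7)*(6) - (-2)^2)
       = y^3 + (-7) y^2 + (-24) y + (164).
Simplifying: h(y) = y^3 - 7*y^2 - 24*y + 164.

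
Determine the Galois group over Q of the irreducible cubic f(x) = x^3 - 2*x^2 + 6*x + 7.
Gal(K/Q) = S_3 (symmetric group of order 6)

Compute the discriminant of x^3 + (-2)*x^2 + (6)*x + (7): Δ = -3331. Since Δ is not a rational square, the Galois group is not contained in A_3; it must be the full S_3 (irreducibility of the cubic rules out anything smaller).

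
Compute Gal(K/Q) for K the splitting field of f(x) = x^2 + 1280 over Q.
Gal(K/Q) = Z/2Z (cyclic of order 2)

x^2 + 1280 is irreducible over Q since -1280 is not a rational square. The splitting field Q(sqrt(-1280)) has degree 2 over Q, and its unique nontrivial automorphism is sqrt(-1280) ↦ -sqrt(-1280). Hence Gal(Q(sqrt(-1280))/Q) = Z/2Z.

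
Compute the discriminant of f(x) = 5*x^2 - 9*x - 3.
Δ = 141

For a quadratic a x^2 + b x + c the discriminant is Δ = b^2 - 4ac = (-9)^2 - 4*(5)*(-3) = 81 - (-60) = 141.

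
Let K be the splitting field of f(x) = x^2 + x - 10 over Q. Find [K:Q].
[K:Q] = 2

The discriminant of x^2 + (1)*x + (-10) is b^2 - 4c = 1 - (-40) = 41. Since 41 is not a perfect square in Q, the polynomial is irreducible over Q. Its two roots generate a degree-2 extension, so [K:Q] = 2.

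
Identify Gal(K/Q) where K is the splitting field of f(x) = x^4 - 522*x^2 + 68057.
Gal(K/Q) = V_4 (Klein four-group, Z/2Z × Z/2Z)

f factors as (x^2 - 269)(x^2 - 253), so the splitting field is K = Q(sqrt(269), sqrt(253)). The elements 269, 253, 68057 are all non-squares in Q, so sqrt(269) and sqrt(253) generate independent quadratic extensions. Thus [K:Q] = 4 and Gal(K/Q) is generated by the two order-2 automorphisms sqrt(269) ↦ -sqrt(269) and sqrt(253) ↦ -sqrt(253), giving V_4.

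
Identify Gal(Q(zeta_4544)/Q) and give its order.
|Gal(Q(zeta_4544)/Q)| = phi(4544) = 2240; group ≅ (Z/4544Z)^* ≅ Z/2Z × Z/16Z × Z/70Z

The n-th cyclotomic polynomial Φ_4544(x) is the minimal polynomial of zeta_4544 over Q and has degree phi(4544) = 2240. So Q(zeta_4544) is a degree-2240 Galois extension with Galois group (Z/4544Z)^*. By CRT, (Z/4544Z)^* ≅ (Z/64Z)^* × (Z/71Z)^*. Each prime-power unit group is (Z/64Z)^* ≅ Z/2Z × Z/16Z; (Z/71Z)^* ≅ Z/70Z. Hence Gal(Q(zeta_4544)/Q) ≅ Z/2Z × Z/16Z × Z/70Z.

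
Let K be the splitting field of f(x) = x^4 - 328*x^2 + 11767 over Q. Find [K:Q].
[K:Q] = 4

f factors as (x^2 - 287)(x^2 - 41); the splitting field is K = Q(sqrt(287), sqrt(41)). Since 287, 41, and 11767 are all non-squares in Q, the three subfields Q(sqrt(287)), Q(sqrt(41)), Q(sqrt(11767)) are distinct degree-2 extensions, so [K:Q] = 4 (Klein four Galois group).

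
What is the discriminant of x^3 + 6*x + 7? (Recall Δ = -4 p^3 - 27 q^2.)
Δ = -2187

For a depressed cubic x^3 + p x + q the discriminant is Δ = -4 p^3 - 27 q^2 = -4*(6)^3 - 27*(7)^2 = -864 - 1323 = -2187.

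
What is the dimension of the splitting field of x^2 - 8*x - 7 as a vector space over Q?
[K:Q] = 2

The discriminant of x^2 + (-8)*x + (-7) is b^2 - 4c = 64 - (-28) = 92. Since 92 is not a perfect square in Q, the polynomial is irreducible over Q. Its two roots generate a degree-2 extension, so [K:Q] = 2.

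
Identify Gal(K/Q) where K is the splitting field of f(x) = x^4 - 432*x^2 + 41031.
Gal(K/Q) = V_4 (Klein four-group, Z/2Z × Z/2Z)

f factors as (x^2 - 291)(x^2 - 141), so the splitting field is K = Q(sqrt(291), sqrt(141)). The elements 291, 141, 41031 are all non-squares in Q, so sqrt(291) and sqrt(141) generate independent quadratic extensions. Thus [K:Q] = 4 and Gal(K/Q) is generated by the two order-2 automorphisms sqrt(291) ↦ -sqrt(291) and sqrt(141) ↦ -sqrt(141), giving V_4.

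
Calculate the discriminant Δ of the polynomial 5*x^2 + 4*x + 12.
Δ = -224

For a quadratic a x^2 + b x + c the discriminant is Δ = b^2 - 4ac = (4)^2 - 4*(5)*(12) = 16 - (240) = -224.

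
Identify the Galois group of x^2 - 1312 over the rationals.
Gal(K/Q) = Z/2Z (cyclic of order 2)

x^2 - 1312 is irreducible over Q since 1312 is not a rational square. The splitting field Q(sqrt(1312)) has degree 2 over Q, and its unique nontrivial automorphism is sqrt(1312) ↦ -sqrt(1312). Hence Gal(Q(sqrt(1312))/Q) = Z/2Z.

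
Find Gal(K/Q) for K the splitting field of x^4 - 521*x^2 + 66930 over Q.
Gal(K/Q) = V_4 (Klein four-group, Z/2Z × Z/2Z)

f factors as (x^2 - 291)(x^2 - 230), so the splitting field is K = Q(sqrt(291), sqrt(230)). The elements 291, 230, 66930 are all non-squares in Q, so sqrt(291) and sqrt(230) generate independent quadratic extensions. Thus [K:Q] = 4 and Gal(K/Q) is generated by the two order-2 automorphisms sqrt(291) ↦ -sqrt(291) and sqrt(230) ↦ -sqrt(230), giving V_4.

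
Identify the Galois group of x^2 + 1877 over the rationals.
Gal(K/Q) = Z/2Z (cyclic of order 2)

x^2 + 1877 is irreducible over Q since -1877 is not a rational square. The splitting field Q(sqrt(-1877)) has degree 2 over Q, and its unique nontrivial automorphism is sqrt(-1877) ↦ -sqrt(-1877). Hence Gal(Q(sqrt(-1877))/Q) = Z/2Z.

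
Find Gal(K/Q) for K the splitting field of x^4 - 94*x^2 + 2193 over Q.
Gal(K/Q) = V_4 (Klein four-group, Z/2Z × Z/2Z)

f factors as (x^2 - 43)(x^2 - 51), so the splitting field is K = Q(sqrt(43), sqrt(51)). The elements 43, 51, 2193 are all non-squares in Q, so sqrt(43) and sqrt(51) generate independent quadratic extensions. Thus [K:Q] = 4 and Gal(K/Q) is generated by the two order-2 automorphisms sqrt(43) ↦ -sqrt(43) and sqrt(51) ↦ -sqrt(51), giving V_4.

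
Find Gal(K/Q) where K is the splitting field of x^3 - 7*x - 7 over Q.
Gal(K/Q) = A_3 (cyclic of order 3)

Compute the discriminant of x^3 + (0)*x^2 + (-7)*x + (-7): Δ = 49. Since Δ is a perfect square (Δ = 7^2), the Galois group is contained in A_3. Irreducibility forces the group to be transitive on three roots, so Gal = A_3.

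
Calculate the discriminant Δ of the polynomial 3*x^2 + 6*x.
Δ = 36

For a quadratic a x^2 + b x + c the discriminant is Δ = b^2 - 4ac = (6)^2 - 4*(3)*(0) = 36 - (0) = 36.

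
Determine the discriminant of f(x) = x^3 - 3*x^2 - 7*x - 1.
Δ = 1300

For x^3 + a x^2 + b x + c the discriminant is Δ = 18 a b c - 4 a^3 c + a^2 b^2 - 4 b^3 - 27 c^2.
Plug a = -3, b = -7, c = -1:
  18*(-3)*(-7)*(-1) - 4*(-3)^3*(-1) + (-3)^2*(-7)^2 - 4*(-7)^3 - 27*(-1)^2
  = -378 + (-108) + 441 + (1372) + (-27)
  = 1300.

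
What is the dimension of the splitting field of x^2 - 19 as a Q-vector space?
[K:Q] = 2

The polynomial x^2 - 19 is irreducible over Q since 19 is not a perfect square. Its splitting field is Q(sqrt(19)), which has degree 2 over Q.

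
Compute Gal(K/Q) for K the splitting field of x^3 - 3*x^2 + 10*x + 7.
Gal(K/Q) = S_3 (symmetric group of order 6)

Compute the discriminant of x^3 + (-3)*x^2 + (10)*x + (7): Δ = -7447. Since Δ is not a rational square, the Galois group is not contained in A_3; it must be the full S_3 (irreducibility of the cubic rules out anything smaller).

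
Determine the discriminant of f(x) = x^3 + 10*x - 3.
Δ = -4243

For a depressed cubic x^3 + p x + q the discriminant is Δ = -4 p^3 - 27 q^2 = -4*(10)^3 - 27*(-3)^2 = -4000 - 243 = -4243.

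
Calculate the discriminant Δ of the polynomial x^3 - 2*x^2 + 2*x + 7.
Δ = -1619

For x^3 + a x^2 + b x + c the discriminant is Δ = 18 a b c - 4 a^3 c + a^2 b^2 - 4 b^3 - 27 c^2.
Plug a = -2, b = 2, c = 7:
  18*(-2)*(2)*(7) - 4*(-2)^3*(7) + (-2)^2*(2)^2 - 4*(2)^3 - 27*(7)^2
  = -504 + (224) + 16 + (-32) + (-1323)
  = -1619.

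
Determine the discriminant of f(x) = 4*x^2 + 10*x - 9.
Δ = 244

For a quadratic a x^2 + b x + c the discriminant is Δ = b^2 - 4ac = (10)^2 - 4*(4)*(-9) = 100 - (-144) = 244.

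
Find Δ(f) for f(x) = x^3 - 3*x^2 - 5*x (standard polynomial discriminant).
Δ = 725

For x^3 + a x^2 + b x + c the discriminant is Δ = 18 a b c - 4 a^3 c + a^2 b^2 - 4 b^3 - 27 c^2.
Plug a = -3, b = -5, c = 0:
  18*(-3)*(-5)*(0) - 4*(-3)^3*(0) + (-3)^2*(-5)^2 - 4*(-5)^3 - 27*(0)^2
  = 0 + (0) + 225 + (500) + (0)
  = 725.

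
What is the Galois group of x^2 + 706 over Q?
Gal(K/Q) = Z/2Z (cyclic of order 2)

x^2 + 706 is irreducible over Q since -706 is not a rational square. The splitting field Q(sqrt(-706)) has degree 2 over Q, and its unique nontrivial automorphism is sqrt(-706) ↦ -sqrt(-706). Hence Gal(Q(sqrt(-706))/Q) = Z/2Z.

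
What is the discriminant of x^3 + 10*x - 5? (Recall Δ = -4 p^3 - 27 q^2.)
Δ = -4675

For a depressed cubic x^3 + p x + q the discriminant is Δ = -4 p^3 - 27 q^2 = -4*(10)^3 - 27*(-5)^2 = -4000 - 675 = -4675.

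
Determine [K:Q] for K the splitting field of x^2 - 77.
[K:Q] = 2

The polynomial x^2 - 77 is irreducible over Q since 77 is not a perfect square. Its splitting field is Q(sqrt(77)), which has degree 2 over Q.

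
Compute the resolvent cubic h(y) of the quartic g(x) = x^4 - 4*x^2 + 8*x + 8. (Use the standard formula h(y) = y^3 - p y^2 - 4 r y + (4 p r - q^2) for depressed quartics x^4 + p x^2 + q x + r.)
h(y) = y^3 + 4*y^2 - 32*y - 192

Identify coefficients: p = -4, q = 8, r = 8.
Plug into h(y) = y^3 - p y^2 - 4 r y + (4 p r - q^2):
  h(y) = y^3 - (-4) y^2 - 4*(8) y + (4*(-4)*(8) - (8)^2)
       = y^3 + (4) y^2 + (-32) y + (-192).
Simplifying: h(y) = y^3 + 4*y^2 - 32*y - 192.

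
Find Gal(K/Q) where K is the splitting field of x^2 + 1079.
Gal(K/Q) = Z/2Z (cyclic of order 2)

x^2 + 1079 is irreducible over Q since -1079 is not a rational square. The splitting field Q(sqrt(-1079)) has degree 2 over Q, and its unique nontrivial automorphism is sqrt(-1079) ↦ -sqrt(-1079). Hence Gal(Q(sqrt(-1079))/Q) = Z/2Z.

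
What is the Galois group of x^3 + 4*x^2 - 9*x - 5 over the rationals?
Gal(K/Q) = S_3 (symmetric group of order 6)

Compute the discriminant of x^3 + (4)*x^2 + (-9)*x + (-5): Δ = 8057. Since Δ is not a rational square, the Galois group is not contained in A_3; it must be the full S_3 (irreducibility of the cubic rules out anything smaller).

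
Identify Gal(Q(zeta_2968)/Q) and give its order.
|Gal(Q(zeta_2968)/Q)| = phi(2968) = 1248; group ≅ (Z/2968Z)^* ≅ Z/2Z × Z/2Z × Z/6Z × Z/52Z

The n-th cyclotomic polynomial Φ_2968(x) is the minimal polynomial of zeta_2968 over Q and has degree phi(2968) = 1248. So Q(zeta_2968) is a degree-1248 Galois extension with Galois group (Z/2968Z)^*. By CRT, (Z/2968Z)^* ≅ (Z/8Z)^* × (Z/7Z)^* × (Z/53Z)^*. Each prime-power unit group is (Z/8Z)^* ≅ Z/2Z × Z/2Z; (Z/7Z)^* ≅ Z/6Z; (Z/53Z)^* ≅ Z/52Z. Hence Gal(Q(zeta_2968)/Q) ≅ Z/2Z × Z/2Z × Z/6Z × Z/52Z.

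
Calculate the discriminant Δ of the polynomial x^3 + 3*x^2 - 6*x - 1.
Δ = 1593

For x^3 + a x^2 + b x + c the discriminant is Δ = 18 a b c - 4 a^3 c + a^2 b^2 - 4 b^3 - 27 c^2.
Plug a = 3, b = -6, c = -1:
  18*(3)*(-6)*(-1) - 4*(3)^3*(-1) + (3)^2*(-6)^2 - 4*(-6)^3 - 27*(-1)^2
  = 324 + (108) + 324 + (864) + (-27)
  = 1593.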